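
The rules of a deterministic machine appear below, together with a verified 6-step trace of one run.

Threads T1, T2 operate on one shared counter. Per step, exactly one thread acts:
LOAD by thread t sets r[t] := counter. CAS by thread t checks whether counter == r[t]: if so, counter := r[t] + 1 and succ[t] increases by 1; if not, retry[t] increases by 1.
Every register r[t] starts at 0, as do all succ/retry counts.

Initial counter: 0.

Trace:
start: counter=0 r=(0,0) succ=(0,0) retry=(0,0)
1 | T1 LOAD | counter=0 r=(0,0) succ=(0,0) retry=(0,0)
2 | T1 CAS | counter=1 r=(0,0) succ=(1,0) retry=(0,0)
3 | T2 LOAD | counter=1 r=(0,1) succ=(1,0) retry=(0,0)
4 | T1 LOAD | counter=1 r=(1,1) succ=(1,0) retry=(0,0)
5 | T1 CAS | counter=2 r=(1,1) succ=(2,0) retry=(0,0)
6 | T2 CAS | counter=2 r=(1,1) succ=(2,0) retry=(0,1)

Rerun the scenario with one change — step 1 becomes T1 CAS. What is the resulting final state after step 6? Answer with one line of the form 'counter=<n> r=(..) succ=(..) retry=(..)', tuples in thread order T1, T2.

counter=2 r=(1,1) succ=(2,0) retry=(1,1)

(re-executing from step 1 with the substitution; state before step 1: counter=0 r=(0,0) succ=(0,0) retry=(0,0))
1 | T1 CAS | counter=1 r=(0,0) succ=(1,0) retry=(0,0)
2 | T1 CAS | counter=1 r=(0,0) succ=(1,0) retry=(1,0)
3 | T2 LOAD | counter=1 r=(0,1) succ=(1,0) retry=(1,0)
4 | T1 LOAD | counter=1 r=(1,1) succ=(1,0) retry=(1,0)
5 | T1 CAS | counter=2 r=(1,1) succ=(2,0) retry=(1,0)
6 | T2 CAS | counter=2 r=(1,1) succ=(2,0) retry=(1,1)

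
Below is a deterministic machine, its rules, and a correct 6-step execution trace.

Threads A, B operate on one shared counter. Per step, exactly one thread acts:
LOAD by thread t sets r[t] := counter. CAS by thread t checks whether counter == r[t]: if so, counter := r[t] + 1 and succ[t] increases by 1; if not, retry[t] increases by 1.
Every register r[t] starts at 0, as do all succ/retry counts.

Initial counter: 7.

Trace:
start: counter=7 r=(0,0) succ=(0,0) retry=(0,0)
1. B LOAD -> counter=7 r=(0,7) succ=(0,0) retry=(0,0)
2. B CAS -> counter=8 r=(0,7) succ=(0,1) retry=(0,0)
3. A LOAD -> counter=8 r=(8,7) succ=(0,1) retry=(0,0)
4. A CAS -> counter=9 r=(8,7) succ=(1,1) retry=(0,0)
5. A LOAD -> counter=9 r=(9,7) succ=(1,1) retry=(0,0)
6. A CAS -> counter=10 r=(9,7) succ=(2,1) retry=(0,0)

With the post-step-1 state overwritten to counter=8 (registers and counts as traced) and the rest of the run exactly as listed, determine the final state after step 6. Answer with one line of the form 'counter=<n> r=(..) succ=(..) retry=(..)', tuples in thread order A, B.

state after step 1 := counter=8 r=(0,7) succ=(0,0) retry=(0,0)
2. B CAS -> counter=8 r=(0,7) succ=(0,0) retry=(0,1)
3. A LOAD -> counter=8 r=(8,7) succ=(0,0) retry=(0,1)
4. A CAS -> counter=9 r=(8,7) succ=(1,0) retry=(0,1)
5. A LOAD -> counter=9 r=(9,7) succ=(1,0) retry=(0,1)
6. A CAS -> counter=10 r=(9,7) succ=(2,0) retry=(0,1)

counter=10 r=(9,7) succ=(2,0) retry=(0,1)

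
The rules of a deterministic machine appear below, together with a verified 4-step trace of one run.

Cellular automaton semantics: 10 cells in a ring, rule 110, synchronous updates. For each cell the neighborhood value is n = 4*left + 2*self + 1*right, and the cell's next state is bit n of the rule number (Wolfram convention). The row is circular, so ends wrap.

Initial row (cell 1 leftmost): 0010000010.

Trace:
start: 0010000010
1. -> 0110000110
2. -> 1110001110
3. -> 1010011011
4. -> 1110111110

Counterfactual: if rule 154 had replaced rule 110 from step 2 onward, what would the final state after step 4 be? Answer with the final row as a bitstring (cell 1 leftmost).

(re-executing steps 2..4 under rule 154; state before step 2: 0110000110)
2. -> 1101001101
3. -> 1000111001
4. -> 0101110111

0101110111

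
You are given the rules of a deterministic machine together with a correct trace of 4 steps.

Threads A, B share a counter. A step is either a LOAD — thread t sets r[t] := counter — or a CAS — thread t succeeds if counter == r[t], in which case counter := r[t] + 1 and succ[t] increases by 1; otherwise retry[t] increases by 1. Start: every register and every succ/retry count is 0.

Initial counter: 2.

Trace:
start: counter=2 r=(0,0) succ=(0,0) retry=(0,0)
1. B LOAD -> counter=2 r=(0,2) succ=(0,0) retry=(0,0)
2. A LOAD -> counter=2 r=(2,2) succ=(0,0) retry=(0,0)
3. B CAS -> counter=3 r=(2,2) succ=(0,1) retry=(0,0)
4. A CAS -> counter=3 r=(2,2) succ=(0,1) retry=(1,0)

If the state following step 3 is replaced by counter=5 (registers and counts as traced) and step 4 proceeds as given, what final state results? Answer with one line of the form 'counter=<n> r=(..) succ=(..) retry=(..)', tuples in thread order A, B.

counter=5 r=(2,2) succ=(0,1) retry=(1,0)

state after step 3 := counter=5 r=(2,2) succ=(0,1) retry=(0,0)
4. A CAS -> counter=5 r=(2,2) succ=(0,1) retry=(1,0)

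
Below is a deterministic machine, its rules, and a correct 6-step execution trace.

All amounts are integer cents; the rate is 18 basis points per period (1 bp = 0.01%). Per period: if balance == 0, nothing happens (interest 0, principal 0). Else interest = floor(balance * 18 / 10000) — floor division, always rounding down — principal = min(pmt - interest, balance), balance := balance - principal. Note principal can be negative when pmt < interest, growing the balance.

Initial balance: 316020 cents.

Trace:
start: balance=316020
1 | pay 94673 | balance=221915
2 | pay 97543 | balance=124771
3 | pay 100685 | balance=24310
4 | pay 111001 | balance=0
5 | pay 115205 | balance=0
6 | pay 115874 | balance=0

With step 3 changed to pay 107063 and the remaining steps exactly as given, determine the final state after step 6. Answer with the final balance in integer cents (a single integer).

(re-executing from step 3 with the substitution; state before step 3: balance=124771)
3 | pay 107063 | balance=17932
4 | pay 111001 | balance=0
5 | pay 115205 | balance=0
6 | pay 115874 | balance=0

0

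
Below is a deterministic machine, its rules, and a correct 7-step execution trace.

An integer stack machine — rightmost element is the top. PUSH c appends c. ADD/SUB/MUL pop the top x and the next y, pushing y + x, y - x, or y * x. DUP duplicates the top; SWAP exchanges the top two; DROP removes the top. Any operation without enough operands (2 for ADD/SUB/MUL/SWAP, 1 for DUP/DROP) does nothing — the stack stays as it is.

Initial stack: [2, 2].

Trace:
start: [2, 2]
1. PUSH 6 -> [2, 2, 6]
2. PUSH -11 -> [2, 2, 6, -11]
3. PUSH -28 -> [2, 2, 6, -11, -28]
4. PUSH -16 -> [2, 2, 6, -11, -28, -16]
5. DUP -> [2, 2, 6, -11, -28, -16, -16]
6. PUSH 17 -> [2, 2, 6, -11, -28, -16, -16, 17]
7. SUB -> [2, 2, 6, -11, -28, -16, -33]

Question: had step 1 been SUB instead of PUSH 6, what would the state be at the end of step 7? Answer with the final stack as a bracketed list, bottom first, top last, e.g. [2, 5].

(re-executing from step 1 with the substitution; state before step 1: [2, 2])
1. SUB -> [0]
2. PUSH -11 -> [0, -11]
3. PUSH -28 -> [0, -11, -28]
4. PUSH -16 -> [0, -11, -28, -16]
5. DUP -> [0, -11, -28, -16, -16]
6. PUSH 17 -> [0, -11, -28, -16, -16, 17]
7. SUB -> [0, -11, -28, -16, -33]

[0, -11, -28, -16, -33]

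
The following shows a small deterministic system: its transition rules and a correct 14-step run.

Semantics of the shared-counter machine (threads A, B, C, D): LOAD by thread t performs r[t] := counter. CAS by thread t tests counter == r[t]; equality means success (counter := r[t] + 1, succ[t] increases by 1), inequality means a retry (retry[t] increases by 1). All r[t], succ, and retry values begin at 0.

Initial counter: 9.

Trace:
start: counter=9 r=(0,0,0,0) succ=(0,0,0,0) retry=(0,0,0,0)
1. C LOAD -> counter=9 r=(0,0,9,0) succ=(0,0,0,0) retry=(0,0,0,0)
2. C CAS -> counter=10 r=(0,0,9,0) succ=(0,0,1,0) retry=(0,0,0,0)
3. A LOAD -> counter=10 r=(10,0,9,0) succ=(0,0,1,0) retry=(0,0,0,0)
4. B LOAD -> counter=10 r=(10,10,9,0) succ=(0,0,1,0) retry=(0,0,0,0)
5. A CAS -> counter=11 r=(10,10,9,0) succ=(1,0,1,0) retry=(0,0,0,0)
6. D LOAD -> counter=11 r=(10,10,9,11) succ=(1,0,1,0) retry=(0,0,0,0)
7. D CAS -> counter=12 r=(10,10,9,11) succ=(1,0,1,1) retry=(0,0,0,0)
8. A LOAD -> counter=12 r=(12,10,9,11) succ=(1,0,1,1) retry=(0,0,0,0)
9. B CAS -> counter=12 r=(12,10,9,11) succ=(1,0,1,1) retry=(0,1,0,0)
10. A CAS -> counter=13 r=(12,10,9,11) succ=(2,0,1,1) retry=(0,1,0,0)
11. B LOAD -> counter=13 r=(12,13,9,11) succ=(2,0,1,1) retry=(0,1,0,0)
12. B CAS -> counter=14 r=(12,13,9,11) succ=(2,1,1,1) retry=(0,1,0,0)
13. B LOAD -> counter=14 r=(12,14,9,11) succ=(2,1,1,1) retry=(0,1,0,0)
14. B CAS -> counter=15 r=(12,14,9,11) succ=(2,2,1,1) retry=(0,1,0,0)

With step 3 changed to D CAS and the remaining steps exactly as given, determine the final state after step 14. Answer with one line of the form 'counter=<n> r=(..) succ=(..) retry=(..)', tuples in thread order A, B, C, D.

counter=14 r=(11,13,9,10) succ=(1,2,1,1) retry=(1,1,0,1)

(re-executing from step 3 with the substitution; state before step 3: counter=10 r=(0,0,9,0) succ=(0,0,1,0) retry=(0,0,0,0))
3. D CAS -> counter=10 r=(0,0,9,0) succ=(0,0,1,0) retry=(0,0,0,1)
4. B LOAD -> counter=10 r=(0,10,9,0) succ=(0,0,1,0) retry=(0,0,0,1)
5. A CAS -> counter=10 r=(0,10,9,0) succ=(0,0,1,0) retry=(1,0,0,1)
6. D LOAD -> counter=10 r=(0,10,9,10) succ=(0,0,1,0) retry=(1,0,0,1)
7. D CAS -> counter=11 r=(0,10,9,10) succ=(0,0,1,1) retry=(1,0,0,1)
8. A LOAD -> counter=11 r=(11,10,9,10) succ=(0,0,1,1) retry=(1,0,0,1)
9. B CAS -> counter=11 r=(11,10,9,10) succ=(0,0,1,1) retry=(1,1,0,1)
10. A CAS -> counter=12 r=(11,10,9,10) succ=(1,0,1,1) retry=(1,1,0,1)
11. B LOAD -> counter=12 r=(11,12,9,10) succ=(1,0,1,1) retry=(1,1,0,1)
12. B CAS -> counter=13 r=(11,12,9,10) succ=(1,1,1,1) retry=(1,1,0,1)
13. B LOAD -> counter=13 r=(11,13,9,10) succ=(1,1,1,1) retry=(1,1,0,1)
14. B CAS -> counter=14 r=(11,13,9,10) succ=(1,2,1,1) retry=(1,1,0,1)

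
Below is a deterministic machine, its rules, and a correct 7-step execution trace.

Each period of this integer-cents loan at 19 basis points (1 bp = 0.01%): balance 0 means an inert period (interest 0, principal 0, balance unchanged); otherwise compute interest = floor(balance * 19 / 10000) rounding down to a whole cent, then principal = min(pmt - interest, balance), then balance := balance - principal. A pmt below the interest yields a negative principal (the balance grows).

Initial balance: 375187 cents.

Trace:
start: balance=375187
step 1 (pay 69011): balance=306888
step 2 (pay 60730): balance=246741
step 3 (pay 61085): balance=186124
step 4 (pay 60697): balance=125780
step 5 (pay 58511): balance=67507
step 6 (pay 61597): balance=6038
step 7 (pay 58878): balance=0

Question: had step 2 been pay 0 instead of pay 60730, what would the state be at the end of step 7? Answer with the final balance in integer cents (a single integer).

(re-executing from step 2 with the substitution; state before step 2: balance=306888)
step 2 (pay 0): balance=307471
step 3 (pay 61085): balance=246970
step 4 (pay 60697): balance=186742
step 5 (pay 58511): balance=128585
step 6 (pay 61597): balance=67232
step 7 (pay 58878): balance=8481

8481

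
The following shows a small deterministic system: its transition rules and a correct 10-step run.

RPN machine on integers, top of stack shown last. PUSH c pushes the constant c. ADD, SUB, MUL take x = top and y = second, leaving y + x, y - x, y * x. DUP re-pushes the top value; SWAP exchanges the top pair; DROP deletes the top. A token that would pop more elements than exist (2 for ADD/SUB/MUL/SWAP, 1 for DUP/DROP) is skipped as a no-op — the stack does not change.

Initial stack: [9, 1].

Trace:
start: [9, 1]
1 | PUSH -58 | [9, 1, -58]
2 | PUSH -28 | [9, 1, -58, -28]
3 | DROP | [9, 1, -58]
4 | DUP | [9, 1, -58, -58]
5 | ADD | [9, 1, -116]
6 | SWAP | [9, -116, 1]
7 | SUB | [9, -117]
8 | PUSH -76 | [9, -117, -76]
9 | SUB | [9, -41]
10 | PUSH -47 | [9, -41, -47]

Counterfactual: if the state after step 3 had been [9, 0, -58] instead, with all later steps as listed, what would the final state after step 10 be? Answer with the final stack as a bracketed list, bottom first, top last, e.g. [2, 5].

state after step 3 := [9, 0, -58]
4 | DUP | [9, 0, -58, -58]
5 | ADD | [9, 0, -116]
6 | SWAP | [9, -116, 0]
7 | SUB | [9, -116]
8 | PUSH -76 | [9, -116, -76]
9 | SUB | [9, -40]
10 | PUSH -47 | [9, -40, -47]

[9, -40, -47]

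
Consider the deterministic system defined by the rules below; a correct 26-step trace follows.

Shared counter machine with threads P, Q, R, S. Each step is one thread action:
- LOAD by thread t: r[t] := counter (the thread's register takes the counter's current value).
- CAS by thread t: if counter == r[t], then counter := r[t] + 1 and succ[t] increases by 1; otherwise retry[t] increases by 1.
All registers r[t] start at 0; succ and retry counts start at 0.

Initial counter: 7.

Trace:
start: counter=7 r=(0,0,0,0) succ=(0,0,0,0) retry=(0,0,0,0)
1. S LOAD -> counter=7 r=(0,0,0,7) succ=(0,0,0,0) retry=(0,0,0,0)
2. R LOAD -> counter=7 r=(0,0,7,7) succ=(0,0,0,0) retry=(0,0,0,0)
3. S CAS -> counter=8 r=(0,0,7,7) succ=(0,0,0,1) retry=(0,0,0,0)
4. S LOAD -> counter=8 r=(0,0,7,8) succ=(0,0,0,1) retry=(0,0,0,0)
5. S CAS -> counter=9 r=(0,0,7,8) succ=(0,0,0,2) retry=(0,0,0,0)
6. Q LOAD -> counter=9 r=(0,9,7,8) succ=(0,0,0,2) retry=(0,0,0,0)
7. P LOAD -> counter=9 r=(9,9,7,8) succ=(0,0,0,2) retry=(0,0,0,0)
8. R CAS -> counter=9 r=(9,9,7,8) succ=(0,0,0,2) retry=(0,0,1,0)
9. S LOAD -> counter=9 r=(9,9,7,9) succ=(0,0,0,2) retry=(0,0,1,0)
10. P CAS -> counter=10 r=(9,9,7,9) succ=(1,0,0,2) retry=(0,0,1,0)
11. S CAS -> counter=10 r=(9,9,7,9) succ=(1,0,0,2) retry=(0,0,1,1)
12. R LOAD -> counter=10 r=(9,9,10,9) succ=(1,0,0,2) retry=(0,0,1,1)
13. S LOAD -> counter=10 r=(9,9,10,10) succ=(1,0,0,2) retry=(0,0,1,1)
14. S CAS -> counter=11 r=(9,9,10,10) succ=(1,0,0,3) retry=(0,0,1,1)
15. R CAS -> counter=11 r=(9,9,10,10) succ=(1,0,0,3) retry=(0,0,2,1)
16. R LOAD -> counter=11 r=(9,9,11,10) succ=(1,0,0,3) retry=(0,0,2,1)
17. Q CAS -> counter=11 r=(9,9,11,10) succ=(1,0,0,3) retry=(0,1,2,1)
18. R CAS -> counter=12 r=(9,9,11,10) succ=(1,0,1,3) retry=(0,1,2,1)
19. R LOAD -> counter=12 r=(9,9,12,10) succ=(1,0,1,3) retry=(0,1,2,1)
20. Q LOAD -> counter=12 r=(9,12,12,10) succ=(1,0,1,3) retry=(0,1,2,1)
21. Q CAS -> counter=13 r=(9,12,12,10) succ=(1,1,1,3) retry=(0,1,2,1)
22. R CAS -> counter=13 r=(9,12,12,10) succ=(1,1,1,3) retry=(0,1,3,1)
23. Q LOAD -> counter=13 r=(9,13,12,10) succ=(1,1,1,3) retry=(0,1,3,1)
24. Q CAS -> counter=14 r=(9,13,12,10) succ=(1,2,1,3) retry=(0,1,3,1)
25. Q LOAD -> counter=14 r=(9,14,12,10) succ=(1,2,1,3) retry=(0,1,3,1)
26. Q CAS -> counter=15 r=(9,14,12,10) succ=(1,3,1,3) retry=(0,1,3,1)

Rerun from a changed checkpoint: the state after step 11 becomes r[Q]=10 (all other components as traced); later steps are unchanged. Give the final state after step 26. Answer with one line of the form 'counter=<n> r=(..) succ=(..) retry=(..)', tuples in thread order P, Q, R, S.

state after step 11 := counter=10 r=(9,10,7,9) succ=(1,0,0,2) retry=(0,0,1,1)
12. R LOAD -> counter=10 r=(9,10,10,9) succ=(1,0,0,2) retry=(0,0,1,1)
13. S LOAD -> counter=10 r=(9,10,10,10) succ=(1,0,0,2) retry=(0,0,1,1)
14. S CAS -> counter=11 r=(9,10,10,10) succ=(1,0,0,3) retry=(0,0,1,1)
15. R CAS -> counter=11 r=(9,10,10,10) succ=(1,0,0,3) retry=(0,0,2,1)
16. R LOAD -> counter=11 r=(9,10,11,10) succ=(1,0,0,3) retry=(0,0,2,1)
17. Q CAS -> counter=11 r=(9,10,11,10) succ=(1,0,0,3) retry=(0,1,2,1)
18. R CAS -> counter=12 r=(9,10,11,10) succ=(1,0,1,3) retry=(0,1,2,1)
19. R LOAD -> counter=12 r=(9,10,12,10) succ=(1,0,1,3) retry=(0,1,2,1)
20. Q LOAD -> counter=12 r=(9,12,12,10) succ=(1,0,1,3) retry=(0,1,2,1)
21. Q CAS -> counter=13 r=(9,12,12,10) succ=(1,1,1,3) retry=(0,1,2,1)
22. R CAS -> counter=13 r=(9,12,12,10) succ=(1,1,1,3) retry=(0,1,3,1)
23. Q LOAD -> counter=13 r=(9,13,12,10) succ=(1,1,1,3) retry=(0,1,3,1)
24. Q CAS -> counter=14 r=(9,13,12,10) succ=(1,2,1,3) retry=(0,1,3,1)
25. Q LOAD -> counter=14 r=(9,14,12,10) succ=(1,2,1,3) retry=(0,1,3,1)
26. Q CAS -> counter=15 r=(9,14,12,10) succ=(1,3,1,3) retry=(0,1,3,1)

counter=15 r=(9,14,12,10) succ=(1,3,1,3) retry=(0,1,3,1)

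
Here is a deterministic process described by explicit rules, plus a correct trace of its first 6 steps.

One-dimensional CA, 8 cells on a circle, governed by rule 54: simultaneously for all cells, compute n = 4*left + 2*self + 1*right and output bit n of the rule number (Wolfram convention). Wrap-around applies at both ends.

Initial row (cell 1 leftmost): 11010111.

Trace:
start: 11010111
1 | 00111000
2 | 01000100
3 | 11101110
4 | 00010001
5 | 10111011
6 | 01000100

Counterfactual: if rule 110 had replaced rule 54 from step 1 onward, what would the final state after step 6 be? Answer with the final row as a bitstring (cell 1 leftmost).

00010011

(re-executing steps 1..6 under rule 110; state before step 1: 11010111)
1 | 01111100
2 | 11000100
3 | 11001101
4 | 01011111
5 | 11110001
6 | 00010011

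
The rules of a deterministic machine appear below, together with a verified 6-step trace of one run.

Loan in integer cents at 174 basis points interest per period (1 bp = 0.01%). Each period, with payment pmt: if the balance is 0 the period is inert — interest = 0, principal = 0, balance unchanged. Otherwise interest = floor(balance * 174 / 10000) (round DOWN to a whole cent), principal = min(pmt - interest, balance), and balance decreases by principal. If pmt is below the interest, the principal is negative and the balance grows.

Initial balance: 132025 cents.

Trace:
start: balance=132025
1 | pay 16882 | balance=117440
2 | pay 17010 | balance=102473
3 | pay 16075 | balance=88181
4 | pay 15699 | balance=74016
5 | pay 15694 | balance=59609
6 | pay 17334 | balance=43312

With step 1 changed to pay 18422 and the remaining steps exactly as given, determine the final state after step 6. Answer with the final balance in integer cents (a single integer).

(re-executing from step 1 with the substitution; state before step 1: balance=132025)
1 | pay 18422 | balance=115900
2 | pay 17010 | balance=100906
3 | pay 16075 | balance=86586
4 | pay 15699 | balance=72393
5 | pay 15694 | balance=57958
6 | pay 17334 | balance=41632

41632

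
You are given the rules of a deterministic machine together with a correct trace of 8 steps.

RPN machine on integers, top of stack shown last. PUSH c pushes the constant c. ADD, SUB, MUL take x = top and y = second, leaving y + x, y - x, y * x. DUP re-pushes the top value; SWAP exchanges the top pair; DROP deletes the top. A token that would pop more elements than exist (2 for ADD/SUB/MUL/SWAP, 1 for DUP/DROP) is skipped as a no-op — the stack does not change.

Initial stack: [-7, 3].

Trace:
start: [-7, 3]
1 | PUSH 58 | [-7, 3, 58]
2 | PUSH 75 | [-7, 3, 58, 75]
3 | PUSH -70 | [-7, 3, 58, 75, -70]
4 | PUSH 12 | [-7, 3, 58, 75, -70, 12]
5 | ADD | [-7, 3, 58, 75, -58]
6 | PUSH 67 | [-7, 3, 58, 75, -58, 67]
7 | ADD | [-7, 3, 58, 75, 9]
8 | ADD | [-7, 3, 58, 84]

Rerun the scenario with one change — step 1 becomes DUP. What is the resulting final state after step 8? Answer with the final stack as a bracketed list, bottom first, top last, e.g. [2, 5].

(re-executing from step 1 with the substitution; state before step 1: [-7, 3])
1 | DUP | [-7, 3, 3]
2 | PUSH 75 | [-7, 3, 3, 75]
3 | PUSH -70 | [-7, 3, 3, 75, -70]
4 | PUSH 12 | [-7, 3, 3, 75, -70, 12]
5 | ADD | [-7, 3, 3, 75, -58]
6 | PUSH 67 | [-7, 3, 3, 75, -58, 67]
7 | ADD | [-7, 3, 3, 75, 9]
8 | ADD | [-7, 3, 3, 84]

[-7, 3, 3, 84]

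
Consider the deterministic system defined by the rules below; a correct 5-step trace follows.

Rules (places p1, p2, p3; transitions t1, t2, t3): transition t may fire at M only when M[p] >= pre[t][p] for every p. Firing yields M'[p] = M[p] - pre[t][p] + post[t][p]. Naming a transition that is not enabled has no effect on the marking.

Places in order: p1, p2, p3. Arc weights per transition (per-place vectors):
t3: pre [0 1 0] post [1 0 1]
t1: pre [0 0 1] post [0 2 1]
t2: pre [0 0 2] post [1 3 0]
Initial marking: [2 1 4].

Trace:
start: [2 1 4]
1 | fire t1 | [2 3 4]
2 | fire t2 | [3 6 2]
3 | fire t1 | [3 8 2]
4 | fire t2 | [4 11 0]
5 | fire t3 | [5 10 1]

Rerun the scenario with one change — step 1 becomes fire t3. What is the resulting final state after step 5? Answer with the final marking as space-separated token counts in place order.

(re-executing from step 1 with the substitution; state before step 1: [2 1 4])
1 | fire t3 | [3 0 5]
2 | fire t2 | [4 3 3]
3 | fire t1 | [4 5 3]
4 | fire t2 | [5 8 1]
5 | fire t3 | [6 7 2]

6 7 2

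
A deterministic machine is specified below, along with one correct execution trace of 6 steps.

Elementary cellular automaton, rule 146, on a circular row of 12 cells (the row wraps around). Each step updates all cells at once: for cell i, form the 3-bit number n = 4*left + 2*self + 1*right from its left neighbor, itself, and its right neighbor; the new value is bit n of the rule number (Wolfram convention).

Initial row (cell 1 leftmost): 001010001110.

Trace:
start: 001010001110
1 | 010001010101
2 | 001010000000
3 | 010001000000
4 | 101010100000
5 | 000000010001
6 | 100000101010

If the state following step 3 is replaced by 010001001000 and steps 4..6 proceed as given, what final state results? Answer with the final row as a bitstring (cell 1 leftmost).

100000000100

state after step 3 := 010001001000
4 | 101010110100
5 | 000000000011
6 | 100000000100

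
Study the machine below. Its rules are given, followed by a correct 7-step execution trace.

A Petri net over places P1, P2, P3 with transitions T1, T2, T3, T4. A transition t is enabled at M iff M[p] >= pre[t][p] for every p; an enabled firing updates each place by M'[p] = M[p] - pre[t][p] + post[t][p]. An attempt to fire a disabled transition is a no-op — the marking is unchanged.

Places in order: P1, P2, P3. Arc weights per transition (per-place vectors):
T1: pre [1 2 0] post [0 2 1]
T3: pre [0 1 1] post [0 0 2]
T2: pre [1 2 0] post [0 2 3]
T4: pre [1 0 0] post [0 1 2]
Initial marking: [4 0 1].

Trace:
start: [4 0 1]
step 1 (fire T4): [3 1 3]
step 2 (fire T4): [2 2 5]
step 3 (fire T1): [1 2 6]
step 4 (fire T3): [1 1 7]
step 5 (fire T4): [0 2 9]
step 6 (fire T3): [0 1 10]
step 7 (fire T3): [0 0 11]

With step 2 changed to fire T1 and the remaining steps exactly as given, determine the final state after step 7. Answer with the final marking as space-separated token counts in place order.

(re-executing from step 2 with the substitution; state before step 2: [3 1 3])
step 2 (fire T1): [3 1 3]
step 3 (fire T1): [3 1 3]
step 4 (fire T3): [3 0 4]
step 5 (fire T4): [2 1 6]
step 6 (fire T3): [2 0 7]
step 7 (fire T3): [2 0 7]

2 0 7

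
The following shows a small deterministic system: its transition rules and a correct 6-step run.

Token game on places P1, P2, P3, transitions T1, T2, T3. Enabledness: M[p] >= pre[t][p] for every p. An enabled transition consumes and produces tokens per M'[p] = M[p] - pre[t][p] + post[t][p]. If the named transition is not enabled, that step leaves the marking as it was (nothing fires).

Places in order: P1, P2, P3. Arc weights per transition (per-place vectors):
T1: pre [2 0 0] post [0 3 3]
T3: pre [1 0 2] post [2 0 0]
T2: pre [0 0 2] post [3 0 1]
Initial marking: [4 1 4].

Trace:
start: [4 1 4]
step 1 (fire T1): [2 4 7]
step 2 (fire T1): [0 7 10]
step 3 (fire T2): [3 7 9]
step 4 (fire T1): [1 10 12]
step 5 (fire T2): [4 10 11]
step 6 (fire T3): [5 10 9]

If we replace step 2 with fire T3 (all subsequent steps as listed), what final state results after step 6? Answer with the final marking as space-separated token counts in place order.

(re-executing from step 2 with the substitution; state before step 2: [2 4 7])
step 2 (fire T3): [3 4 5]
step 3 (fire T2): [6 4 4]
step 4 (fire T1): [4 7 7]
step 5 (fire T2): [7 7 6]
step 6 (fire T3): [8 7 4]

8 7 4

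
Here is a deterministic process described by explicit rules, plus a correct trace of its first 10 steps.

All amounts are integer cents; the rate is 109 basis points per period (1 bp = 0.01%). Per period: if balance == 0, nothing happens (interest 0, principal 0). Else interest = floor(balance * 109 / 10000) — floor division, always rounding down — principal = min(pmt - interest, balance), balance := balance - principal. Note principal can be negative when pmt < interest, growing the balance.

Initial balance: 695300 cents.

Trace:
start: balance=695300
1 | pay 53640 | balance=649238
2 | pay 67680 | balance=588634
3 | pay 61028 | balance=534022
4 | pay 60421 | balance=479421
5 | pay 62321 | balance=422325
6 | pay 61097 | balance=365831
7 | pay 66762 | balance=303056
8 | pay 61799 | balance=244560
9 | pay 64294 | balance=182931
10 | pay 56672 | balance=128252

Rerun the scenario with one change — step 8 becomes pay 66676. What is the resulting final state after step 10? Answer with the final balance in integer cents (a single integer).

123269

(re-executing from step 8 with the substitution; state before step 8: balance=303056)
8 | pay 66676 | balance=239683
9 | pay 64294 | balance=178001
10 | pay 56672 | balance=123269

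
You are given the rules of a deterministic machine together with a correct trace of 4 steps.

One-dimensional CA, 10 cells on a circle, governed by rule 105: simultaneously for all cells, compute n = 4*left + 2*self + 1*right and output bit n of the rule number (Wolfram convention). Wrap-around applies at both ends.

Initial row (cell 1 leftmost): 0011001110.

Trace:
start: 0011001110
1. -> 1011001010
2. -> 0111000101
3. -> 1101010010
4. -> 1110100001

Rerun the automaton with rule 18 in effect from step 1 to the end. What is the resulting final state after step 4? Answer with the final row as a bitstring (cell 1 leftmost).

(re-executing steps 1..4 under rule 18; state before step 1: 0011001110)
1. -> 0100110001
2. -> 0011001010
3. -> 0100110001
4. -> 0011001010

0011001010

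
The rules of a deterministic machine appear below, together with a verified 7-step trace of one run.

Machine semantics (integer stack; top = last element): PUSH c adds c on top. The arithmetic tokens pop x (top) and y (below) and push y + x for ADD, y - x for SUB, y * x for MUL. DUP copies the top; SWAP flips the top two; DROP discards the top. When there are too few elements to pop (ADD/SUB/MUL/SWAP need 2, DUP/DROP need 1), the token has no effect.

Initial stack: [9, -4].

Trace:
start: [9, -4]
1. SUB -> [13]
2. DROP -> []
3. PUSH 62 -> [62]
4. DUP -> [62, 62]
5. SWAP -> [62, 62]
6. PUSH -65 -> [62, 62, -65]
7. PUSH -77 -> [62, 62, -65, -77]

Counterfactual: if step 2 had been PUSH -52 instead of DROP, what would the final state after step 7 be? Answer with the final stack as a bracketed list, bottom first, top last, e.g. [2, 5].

[13, -52, 62, 62, -65, -77]

(re-executing from step 2 with the substitution; state before step 2: [13])
2. PUSH -52 -> [13, -52]
3. PUSH 62 -> [13, -52, 62]
4. DUP -> [13, -52, 62, 62]
5. SWAP -> [13, -52, 62, 62]
6. PUSH -65 -> [13, -52, 62, 62, -65]
7. PUSH -77 -> [13, -52, 62, 62, -65, -77]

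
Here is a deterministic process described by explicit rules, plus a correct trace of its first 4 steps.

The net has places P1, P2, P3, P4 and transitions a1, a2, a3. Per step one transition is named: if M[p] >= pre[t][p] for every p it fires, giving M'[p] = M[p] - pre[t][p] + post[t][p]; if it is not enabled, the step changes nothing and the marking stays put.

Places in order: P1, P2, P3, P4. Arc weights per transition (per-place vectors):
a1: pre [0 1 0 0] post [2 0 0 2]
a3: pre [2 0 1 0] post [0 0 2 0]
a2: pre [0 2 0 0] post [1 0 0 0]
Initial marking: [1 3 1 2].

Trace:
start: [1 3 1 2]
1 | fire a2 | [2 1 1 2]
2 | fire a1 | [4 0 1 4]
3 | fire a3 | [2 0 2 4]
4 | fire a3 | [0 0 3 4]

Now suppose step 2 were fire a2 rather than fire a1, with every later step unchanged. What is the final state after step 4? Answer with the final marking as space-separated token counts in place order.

(re-executing from step 2 with the substitution; state before step 2: [2 1 1 2])
2 | fire a2 | [2 1 1 2]
3 | fire a3 | [0 1 2 2]
4 | fire a3 | [0 1 2 2]

0 1 2 2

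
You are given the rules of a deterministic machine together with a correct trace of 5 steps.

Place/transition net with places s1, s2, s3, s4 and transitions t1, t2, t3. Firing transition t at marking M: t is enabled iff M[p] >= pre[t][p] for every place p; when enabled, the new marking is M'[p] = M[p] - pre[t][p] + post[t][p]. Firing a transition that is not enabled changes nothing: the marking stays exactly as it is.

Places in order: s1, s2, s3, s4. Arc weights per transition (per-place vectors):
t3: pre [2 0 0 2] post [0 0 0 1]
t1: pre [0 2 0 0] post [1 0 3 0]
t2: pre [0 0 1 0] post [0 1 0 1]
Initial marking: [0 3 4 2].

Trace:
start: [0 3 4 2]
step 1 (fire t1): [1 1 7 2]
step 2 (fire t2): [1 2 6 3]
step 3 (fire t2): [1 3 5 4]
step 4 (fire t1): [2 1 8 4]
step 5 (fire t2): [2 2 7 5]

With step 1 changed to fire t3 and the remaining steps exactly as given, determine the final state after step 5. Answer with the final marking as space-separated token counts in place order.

(re-executing from step 1 with the substitution; state before step 1: [0 3 4 2])
step 1 (fire t3): [0 3 4 2]
step 2 (fire t2): [0 4 3 3]
step 3 (fire t2): [0 5 2 4]
step 4 (fire t1): [1 3 5 4]
step 5 (fire t2): [1 4 4 5]

1 4 4 5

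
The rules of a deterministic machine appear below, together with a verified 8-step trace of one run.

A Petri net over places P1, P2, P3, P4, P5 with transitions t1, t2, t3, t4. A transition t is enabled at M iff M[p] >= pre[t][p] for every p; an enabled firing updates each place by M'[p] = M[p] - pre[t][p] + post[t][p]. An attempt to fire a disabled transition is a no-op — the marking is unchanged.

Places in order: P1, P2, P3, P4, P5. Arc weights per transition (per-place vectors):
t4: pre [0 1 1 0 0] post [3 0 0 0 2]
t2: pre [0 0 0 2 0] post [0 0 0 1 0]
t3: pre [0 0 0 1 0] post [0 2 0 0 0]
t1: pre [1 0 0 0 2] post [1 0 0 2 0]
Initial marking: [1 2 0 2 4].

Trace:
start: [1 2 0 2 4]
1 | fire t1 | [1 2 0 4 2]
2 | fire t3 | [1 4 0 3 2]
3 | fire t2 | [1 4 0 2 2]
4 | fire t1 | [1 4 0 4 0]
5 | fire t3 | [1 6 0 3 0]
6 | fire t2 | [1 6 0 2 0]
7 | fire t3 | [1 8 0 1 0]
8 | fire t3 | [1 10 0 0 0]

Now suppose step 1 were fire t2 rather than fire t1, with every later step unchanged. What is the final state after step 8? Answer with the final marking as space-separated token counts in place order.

(re-executing from step 1 with the substitution; state before step 1: [1 2 0 2 4])
1 | fire t2 | [1 2 0 1 4]
2 | fire t3 | [1 4 0 0 4]
3 | fire t2 | [1 4 0 0 4]
4 | fire t1 | [1 4 0 2 2]
5 | fire t3 | [1 6 0 1 2]
6 | fire t2 | [1 6 0 1 2]
7 | fire t3 | [1 8 0 0 2]
8 | fire t3 | [1 8 0 0 2]

1 8 0 0 2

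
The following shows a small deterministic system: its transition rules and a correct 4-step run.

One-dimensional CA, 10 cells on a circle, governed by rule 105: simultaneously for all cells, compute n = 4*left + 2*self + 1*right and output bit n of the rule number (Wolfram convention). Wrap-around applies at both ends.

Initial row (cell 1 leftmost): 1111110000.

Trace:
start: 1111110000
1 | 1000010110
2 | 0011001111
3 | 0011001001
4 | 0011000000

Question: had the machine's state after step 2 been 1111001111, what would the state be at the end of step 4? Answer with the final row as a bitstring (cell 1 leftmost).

state after step 2 := 1111001111
3 | 0001001000
4 | 1100000011

1100000011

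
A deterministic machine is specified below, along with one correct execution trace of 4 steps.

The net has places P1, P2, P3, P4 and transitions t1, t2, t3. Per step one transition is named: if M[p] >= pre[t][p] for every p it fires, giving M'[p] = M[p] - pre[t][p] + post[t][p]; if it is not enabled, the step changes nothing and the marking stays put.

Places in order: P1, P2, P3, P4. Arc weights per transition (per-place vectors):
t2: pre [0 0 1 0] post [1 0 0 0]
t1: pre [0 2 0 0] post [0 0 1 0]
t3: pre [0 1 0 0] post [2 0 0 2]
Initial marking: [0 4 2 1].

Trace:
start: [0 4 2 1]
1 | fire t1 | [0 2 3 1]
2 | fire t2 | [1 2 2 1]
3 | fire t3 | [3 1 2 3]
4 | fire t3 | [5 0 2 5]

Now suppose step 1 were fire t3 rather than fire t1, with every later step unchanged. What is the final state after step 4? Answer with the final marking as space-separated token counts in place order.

(re-executing from step 1 with the substitution; state before step 1: [0 4 2 1])
1 | fire t3 | [2 3 2 3]
2 | fire t2 | [3 3 1 3]
3 | fire t3 | [5 2 1 5]
4 | fire t3 | [7 1 1 7]

7 1 1 7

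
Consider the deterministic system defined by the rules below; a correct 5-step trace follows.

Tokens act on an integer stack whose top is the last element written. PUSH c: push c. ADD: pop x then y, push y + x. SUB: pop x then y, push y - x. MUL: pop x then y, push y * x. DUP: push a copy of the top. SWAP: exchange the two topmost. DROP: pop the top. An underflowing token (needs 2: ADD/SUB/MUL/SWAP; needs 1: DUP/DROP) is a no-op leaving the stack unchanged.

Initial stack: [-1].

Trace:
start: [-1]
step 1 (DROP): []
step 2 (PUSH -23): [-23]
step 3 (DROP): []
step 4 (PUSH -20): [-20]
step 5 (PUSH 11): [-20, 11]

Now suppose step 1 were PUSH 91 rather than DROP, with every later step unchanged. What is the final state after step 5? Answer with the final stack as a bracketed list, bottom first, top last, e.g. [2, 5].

[-1, 91, -20, 11]

(re-executing from step 1 with the substitution; state before step 1: [-1])
step 1 (PUSH 91): [-1, 91]
step 2 (PUSH -23): [-1, 91, -23]
step 3 (DROP): [-1, 91]
step 4 (PUSH -20): [-1, 91, -20]
step 5 (PUSH 11): [-1, 91, -20, 11]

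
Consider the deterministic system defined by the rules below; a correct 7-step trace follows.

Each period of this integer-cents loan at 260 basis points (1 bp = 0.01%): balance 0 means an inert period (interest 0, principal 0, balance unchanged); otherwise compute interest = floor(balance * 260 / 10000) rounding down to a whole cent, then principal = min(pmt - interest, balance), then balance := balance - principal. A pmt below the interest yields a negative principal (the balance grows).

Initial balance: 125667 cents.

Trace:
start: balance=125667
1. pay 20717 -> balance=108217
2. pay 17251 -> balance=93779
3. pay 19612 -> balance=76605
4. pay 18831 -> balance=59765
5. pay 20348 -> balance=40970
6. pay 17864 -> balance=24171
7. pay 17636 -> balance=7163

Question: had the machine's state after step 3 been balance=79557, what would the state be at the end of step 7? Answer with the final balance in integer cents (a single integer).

10435

state after step 3 := balance=79557
4. pay 18831 -> balance=62794
5. pay 20348 -> balance=44078
6. pay 17864 -> balance=27360
7. pay 17636 -> balance=10435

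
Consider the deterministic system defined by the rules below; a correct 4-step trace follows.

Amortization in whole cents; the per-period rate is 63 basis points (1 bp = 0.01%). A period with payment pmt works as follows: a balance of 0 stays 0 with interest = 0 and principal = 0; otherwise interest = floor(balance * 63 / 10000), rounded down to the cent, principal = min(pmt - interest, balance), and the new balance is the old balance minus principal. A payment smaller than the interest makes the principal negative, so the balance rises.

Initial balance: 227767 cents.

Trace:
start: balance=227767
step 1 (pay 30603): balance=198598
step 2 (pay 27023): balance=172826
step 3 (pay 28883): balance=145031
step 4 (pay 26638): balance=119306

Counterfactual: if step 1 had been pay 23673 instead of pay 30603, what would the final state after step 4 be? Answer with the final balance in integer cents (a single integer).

(re-executing from step 1 with the substitution; state before step 1: balance=227767)
step 1 (pay 23673): balance=205528
step 2 (pay 27023): balance=179799
step 3 (pay 28883): balance=152048
step 4 (pay 26638): balance=126367

126367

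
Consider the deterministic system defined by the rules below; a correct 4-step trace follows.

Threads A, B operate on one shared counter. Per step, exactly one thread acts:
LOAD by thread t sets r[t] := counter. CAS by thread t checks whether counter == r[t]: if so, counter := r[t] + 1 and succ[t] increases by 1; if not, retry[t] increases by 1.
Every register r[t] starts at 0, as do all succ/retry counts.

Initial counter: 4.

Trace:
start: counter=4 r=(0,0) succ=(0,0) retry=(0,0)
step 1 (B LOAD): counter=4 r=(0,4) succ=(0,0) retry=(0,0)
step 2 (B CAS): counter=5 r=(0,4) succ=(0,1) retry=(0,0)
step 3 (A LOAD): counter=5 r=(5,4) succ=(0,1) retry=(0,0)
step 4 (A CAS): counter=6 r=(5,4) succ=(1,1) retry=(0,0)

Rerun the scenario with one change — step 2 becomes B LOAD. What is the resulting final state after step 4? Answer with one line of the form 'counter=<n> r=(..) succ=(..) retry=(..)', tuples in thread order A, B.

counter=5 r=(4,4) succ=(1,0) retry=(0,0)

(re-executing from step 2 with the substitution; state before step 2: counter=4 r=(0,4) succ=(0,0) retry=(0,0))
step 2 (B LOAD): counter=4 r=(0,4) succ=(0,0) retry=(0,0)
step 3 (A LOAD): counter=4 r=(4,4) succ=(0,0) retry=(0,0)
step 4 (A CAS): counter=5 r=(4,4) succ=(1,0) retry=(0,0)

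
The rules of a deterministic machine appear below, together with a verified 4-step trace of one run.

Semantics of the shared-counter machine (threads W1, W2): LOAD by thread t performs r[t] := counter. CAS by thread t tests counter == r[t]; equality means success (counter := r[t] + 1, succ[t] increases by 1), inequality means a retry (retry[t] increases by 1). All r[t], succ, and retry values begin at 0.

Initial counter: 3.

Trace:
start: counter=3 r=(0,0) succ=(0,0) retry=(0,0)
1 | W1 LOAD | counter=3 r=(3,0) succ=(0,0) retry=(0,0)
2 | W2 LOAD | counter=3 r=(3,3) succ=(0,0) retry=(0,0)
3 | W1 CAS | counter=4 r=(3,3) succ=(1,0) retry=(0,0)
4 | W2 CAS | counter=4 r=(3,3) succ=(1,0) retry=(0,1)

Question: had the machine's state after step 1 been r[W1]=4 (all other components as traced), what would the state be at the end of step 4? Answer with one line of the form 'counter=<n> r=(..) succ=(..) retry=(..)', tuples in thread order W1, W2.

state after step 1 := counter=3 r=(4,0) succ=(0,0) retry=(0,0)
2 | W2 LOAD | counter=3 r=(4,3) succ=(0,0) retry=(0,0)
3 | W1 CAS | counter=3 r=(4,3) succ=(0,0) retry=(1,0)
4 | W2 CAS | counter=4 r=(4,3) succ=(0,1) retry=(1,0)

counter=4 r=(4,3) succ=(0,1) retry=(1,0)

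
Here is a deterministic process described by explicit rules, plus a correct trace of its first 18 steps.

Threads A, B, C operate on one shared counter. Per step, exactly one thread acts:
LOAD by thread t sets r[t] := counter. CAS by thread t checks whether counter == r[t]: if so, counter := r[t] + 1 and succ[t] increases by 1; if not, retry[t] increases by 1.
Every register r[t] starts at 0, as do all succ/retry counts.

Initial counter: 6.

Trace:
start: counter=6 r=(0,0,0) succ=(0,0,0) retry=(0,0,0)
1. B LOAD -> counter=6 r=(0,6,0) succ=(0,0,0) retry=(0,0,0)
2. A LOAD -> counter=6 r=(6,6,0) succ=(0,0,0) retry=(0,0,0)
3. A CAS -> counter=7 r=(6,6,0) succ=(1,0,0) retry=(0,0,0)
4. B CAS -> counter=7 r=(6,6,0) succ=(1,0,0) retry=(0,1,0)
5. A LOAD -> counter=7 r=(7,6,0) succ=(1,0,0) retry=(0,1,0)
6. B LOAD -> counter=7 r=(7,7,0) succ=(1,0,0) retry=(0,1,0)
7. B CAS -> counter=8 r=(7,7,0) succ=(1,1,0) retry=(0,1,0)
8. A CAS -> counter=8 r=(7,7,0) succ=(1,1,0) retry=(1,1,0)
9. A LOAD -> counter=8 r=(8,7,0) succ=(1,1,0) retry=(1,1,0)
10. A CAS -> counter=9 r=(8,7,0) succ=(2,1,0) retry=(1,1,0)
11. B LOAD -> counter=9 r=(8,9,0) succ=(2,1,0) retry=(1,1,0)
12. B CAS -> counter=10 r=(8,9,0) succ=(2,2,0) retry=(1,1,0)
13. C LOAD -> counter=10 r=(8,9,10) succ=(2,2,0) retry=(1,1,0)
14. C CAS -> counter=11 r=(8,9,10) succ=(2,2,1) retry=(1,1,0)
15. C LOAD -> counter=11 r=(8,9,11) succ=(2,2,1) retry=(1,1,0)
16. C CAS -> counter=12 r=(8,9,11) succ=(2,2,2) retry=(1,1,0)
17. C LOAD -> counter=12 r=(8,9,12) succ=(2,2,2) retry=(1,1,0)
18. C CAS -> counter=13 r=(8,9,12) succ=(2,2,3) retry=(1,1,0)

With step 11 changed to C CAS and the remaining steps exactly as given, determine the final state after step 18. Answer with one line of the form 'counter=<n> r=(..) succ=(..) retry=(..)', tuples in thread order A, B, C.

counter=12 r=(8,7,11) succ=(2,1,3) retry=(1,2,1)

(re-executing from step 11 with the substitution; state before step 11: counter=9 r=(8,7,0) succ=(2,1,0) retry=(1,1,0))
11. C CAS -> counter=9 r=(8,7,0) succ=(2,1,0) retry=(1,1,1)
12. B CAS -> counter=9 r=(8,7,0) succ=(2,1,0) retry=(1,2,1)
13. C LOAD -> counter=9 r=(8,7,9) succ=(2,1,0) retry=(1,2,1)
14. C CAS -> counter=10 r=(8,7,9) succ=(2,1,1) retry=(1,2,1)
15. C LOAD -> counter=10 r=(8,7,10) succ=(2,1,1) retry=(1,2,1)
16. C CAS -> counter=11 r=(8,7,10) succ=(2,1,2) retry=(1,2,1)
17. C LOAD -> counter=11 r=(8,7,11) succ=(2,1,2) retry=(1,2,1)
18. C CAS -> counter=12 r=(8,7,11) succ=(2,1,3) retry=(1,2,1)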